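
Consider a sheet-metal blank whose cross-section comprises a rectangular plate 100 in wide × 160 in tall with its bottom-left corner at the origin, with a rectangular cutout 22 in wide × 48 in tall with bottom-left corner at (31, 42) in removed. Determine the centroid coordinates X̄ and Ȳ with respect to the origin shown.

plate: A = 100 × 160 = 16000.00, centroid at (50.00, 80.00).
hole: A = −(22 × 48) = -1056.00, centroid at (42.00, 66.00).
ΣA = 14944.00 in²
ΣAX̄ = (16000.00)(50.00) + (-1056.00)(42.00) = 755648.00 in³
ΣAȲ = (16000.00)(80.00) + (-1056.00)(66.00) = 1210304.00 in³
X̄ = 755648.00 / 14944.00 = 50.57 in
Ȳ = 1210304.00 / 14944.00 = 80.99 in

X̄ = 50.57 in, Ȳ = 80.99 in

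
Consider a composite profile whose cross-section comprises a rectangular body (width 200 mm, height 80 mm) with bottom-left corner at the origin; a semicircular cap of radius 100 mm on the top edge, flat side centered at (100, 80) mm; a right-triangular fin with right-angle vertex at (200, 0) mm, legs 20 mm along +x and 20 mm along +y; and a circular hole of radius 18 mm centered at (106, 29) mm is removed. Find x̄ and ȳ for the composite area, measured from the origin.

x̄ = 100.49 mm, ȳ = 82.07 mm

rectangular body: A = 200 × 80 = 16000.00, centroid at (100.00, 40.00).
semicircular top: A = ½π·100² = 15707.96, centroid at (100.00, 122.44).
triangular fin: A = ½·20·20 = 200.00, centroid at (206.67, 6.67).
hole: A = −π·18² = -1017.88, centroid at (106.00, 29.00).
ΣA = 30890.09 mm²
ΣAx̄ = (16000.00)(100.00) + (15707.96)(100.00) + (200.00)(206.67) + (-1017.88)(106.00) = 3104234.80 mm³
ΣAȳ = (16000.00)(40.00) + (15707.96)(122.44) + (200.00)(6.67) + (-1017.88)(29.00) = 2535118.66 mm³
x̄ = 3104234.80 / 30890.09 = 100.49 mm
ȳ = 2535118.66 / 30890.09 = 82.07 mm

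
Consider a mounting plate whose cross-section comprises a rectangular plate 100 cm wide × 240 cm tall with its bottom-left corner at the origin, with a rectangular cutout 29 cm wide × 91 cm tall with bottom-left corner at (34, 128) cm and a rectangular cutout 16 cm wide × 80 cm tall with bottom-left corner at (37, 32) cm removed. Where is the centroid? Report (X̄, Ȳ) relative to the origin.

plate: A = 100 × 240 = 24000.00, centroid at (50.00, 120.00).
hole 1: A = −(29 × 91) = -2639.00, centroid at (48.50, 173.50).
hole 2: A = −(16 × 80) = -1280.00, centroid at (45.00, 72.00).
ΣA = 20081.00 cm², ΣAX̄ = 1014408.50 cm³, ΣAȲ = 2329973.50 cm³.
X̄ = 1014408.50/20081.00 = 50.52 cm; Ȳ = 2329973.50/20081.00 = 116.03 cm.

X̄ = 50.52 cm, Ȳ = 116.03 cm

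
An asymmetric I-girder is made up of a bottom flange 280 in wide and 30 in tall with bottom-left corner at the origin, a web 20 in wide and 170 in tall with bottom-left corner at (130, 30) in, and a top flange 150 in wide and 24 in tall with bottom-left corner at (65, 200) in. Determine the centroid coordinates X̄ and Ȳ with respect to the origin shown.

bottom flange: A = 280 × 30 = 8400.00, centroid at (140.00, 15.00).
web: A = 20 × 170 = 3400.00, centroid at (140.00, 115.00).
top flange: A = 150 × 24 = 3600.00, centroid at (140.00, 212.00).
ΣA = 15400.00 in², ΣAX̄ = 2156000.00 in³, ΣAȲ = 1280200.00 in³.
X̄ = 2156000.00/15400.00 = 140.00 in; Ȳ = 1280200.00/15400.00 = 83.13 in.

X̄ = 140.00 in, Ȳ = 83.13 in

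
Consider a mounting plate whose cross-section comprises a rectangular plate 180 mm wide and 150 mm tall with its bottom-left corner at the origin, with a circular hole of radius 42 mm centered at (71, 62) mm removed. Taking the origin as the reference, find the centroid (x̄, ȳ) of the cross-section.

plate: A = 180 × 150 = 27000.00, centroid at (90.00, 75.00).
hole: A = −π·42² = -5541.77, centroid at (71.00, 62.00).
ΣA = 21458.23 mm², ΣAx̄ = 2036534.37 mm³, ΣAȳ = 1681410.29 mm³.
x̄ = 2036534.37/21458.23 = 94.91 mm; ȳ = 1681410.29/21458.23 = 78.36 mm.

x̄ = 94.91 mm, ȳ = 78.36 mm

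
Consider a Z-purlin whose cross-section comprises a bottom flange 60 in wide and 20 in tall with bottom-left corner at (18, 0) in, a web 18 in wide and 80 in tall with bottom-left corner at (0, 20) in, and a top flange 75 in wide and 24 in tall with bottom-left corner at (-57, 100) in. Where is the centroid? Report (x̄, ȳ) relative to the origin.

bottom flange: A = 60 × 20 = 1200.00, centroid at (48.00, 10.00).
web: A = 18 × 80 = 1440.00, centroid at (9.00, 60.00).
top flange: A = 75 × 24 = 1800.00, centroid at (-19.50, 112.00).
ΣA = 4440.00 in²
ΣAx̄ = (1200.00)(48.00) + (1440.00)(9.00) + (1800.00)(-19.50) = 35460.00 in³
ΣAȳ = (1200.00)(10.00) + (1440.00)(60.00) + (1800.00)(112.00) = 300000.00 in³
x̄ = 35460.00 / 4440.00 = 7.99 in
ȳ = 300000.00 / 4440.00 = 67.57 in

x̄ = 7.99 in, ȳ = 67.57 in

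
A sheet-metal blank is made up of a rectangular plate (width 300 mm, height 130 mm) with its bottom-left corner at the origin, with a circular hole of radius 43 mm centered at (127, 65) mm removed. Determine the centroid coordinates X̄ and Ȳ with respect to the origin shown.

X̄ = 154.03 mm, Ȳ = 65.00 mm

Part | A | x̄ᵢ | ȳᵢ | A·x̄ᵢ | A·ȳᵢ
plate | 39000.00 | 150.00 | 65.00 | 5850000.00 | 2535000.00
hole | -5808.80 | 127.00 | 65.00 | -737718.21 | -377572.31
Σ | 33191.20 |  |  | 5112281.79 | 2157427.69
X̄ = 5112281.79 / 33191.20 = 154.03 mm
Ȳ = 2157427.69 / 33191.20 = 65.00 mm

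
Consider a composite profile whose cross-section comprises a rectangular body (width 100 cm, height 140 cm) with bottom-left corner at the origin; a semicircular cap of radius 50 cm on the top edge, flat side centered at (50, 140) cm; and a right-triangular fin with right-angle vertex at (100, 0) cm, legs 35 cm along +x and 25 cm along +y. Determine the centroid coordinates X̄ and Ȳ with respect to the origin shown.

Part | A | x̄ᵢ | ȳᵢ | A·x̄ᵢ | A·ȳᵢ
rectangular body | 14000.00 | 50.00 | 70.00 | 700000.00 | 980000.00
semicircular top | 3926.99 | 50.00 | 161.22 | 196349.54 | 633112.05
triangular fin | 437.50 | 111.67 | 8.33 | 48854.17 | 3645.83
Σ | 18364.49 |  |  | 945203.71 | 1616757.88
X̄ = 945203.71 / 18364.49 = 51.47 cm
Ȳ = 1616757.88 / 18364.49 = 88.04 cm

X̄ = 51.47 cm, Ȳ = 88.04 cm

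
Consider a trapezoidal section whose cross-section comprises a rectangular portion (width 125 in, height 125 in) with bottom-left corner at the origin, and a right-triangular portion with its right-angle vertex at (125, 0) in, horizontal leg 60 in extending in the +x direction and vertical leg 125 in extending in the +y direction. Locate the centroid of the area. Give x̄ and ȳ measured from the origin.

x̄ = 78.47 in, ȳ = 58.47 in

Part | A | x̄ᵢ | ȳᵢ | A·x̄ᵢ | A·ȳᵢ
rectangular portion | 15625.00 | 62.50 | 62.50 | 976562.50 | 976562.50
triangular portion | 3750.00 | 145.00 | 41.67 | 543750.00 | 156250.00
Σ | 19375.00 |  |  | 1520312.50 | 1132812.50
x̄ = 1520312.50 / 19375.00 = 78.47 in
ȳ = 1132812.50 / 19375.00 = 58.47 in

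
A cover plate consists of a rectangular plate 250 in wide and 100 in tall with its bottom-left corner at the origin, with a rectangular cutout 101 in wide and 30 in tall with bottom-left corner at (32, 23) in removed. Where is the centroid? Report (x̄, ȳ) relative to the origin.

plate: A = 250 × 100 = 25000.00, centroid at (125.00, 50.00).
hole: A = −(101 × 30) = -3030.00, centroid at (82.50, 38.00).
ΣA = 21970.00 in², ΣAx̄ = 2875025.00 in³, ΣAȳ = 1134860.00 in³.
x̄ = 2875025.00/21970.00 = 130.86 in; ȳ = 1134860.00/21970.00 = 51.65 in.

x̄ = 130.86 in, ȳ = 51.65 in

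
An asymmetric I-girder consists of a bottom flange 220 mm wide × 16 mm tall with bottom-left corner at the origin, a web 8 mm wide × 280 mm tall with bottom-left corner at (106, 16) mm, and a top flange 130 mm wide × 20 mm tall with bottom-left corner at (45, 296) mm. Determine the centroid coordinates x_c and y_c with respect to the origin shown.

x_c = 110.00 mm, y_c = 140.33 mm

bottom flange: A = 220 × 16 = 3520.00, centroid at (110.00, 8.00).
web: A = 8 × 280 = 2240.00, centroid at (110.00, 156.00).
top flange: A = 130 × 20 = 2600.00, centroid at (110.00, 306.00).
ΣA = 8360.00 mm², ΣAx_c = 919600.00 mm³, ΣAy_c = 1173200.00 mm³.
x_c = 919600.00/8360.00 = 110.00 mm; y_c = 1173200.00/8360.00 = 140.33 mm.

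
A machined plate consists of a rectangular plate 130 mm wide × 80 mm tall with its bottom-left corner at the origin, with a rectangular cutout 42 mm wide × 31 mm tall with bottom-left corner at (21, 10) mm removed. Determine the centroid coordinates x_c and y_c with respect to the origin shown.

x_c = 68.29 mm, y_c = 42.08 mm

Part | A | x̄ᵢ | ȳᵢ | A·x̄ᵢ | A·ȳᵢ
plate | 10400.00 | 65.00 | 40.00 | 676000.00 | 416000.00
hole | -1302.00 | 42.00 | 25.50 | -54684.00 | -33201.00
Σ | 9098.00 |  |  | 621316.00 | 382799.00
x_c = 621316.00 / 9098.00 = 68.29 mm
y_c = 382799.00 / 9098.00 = 42.08 mm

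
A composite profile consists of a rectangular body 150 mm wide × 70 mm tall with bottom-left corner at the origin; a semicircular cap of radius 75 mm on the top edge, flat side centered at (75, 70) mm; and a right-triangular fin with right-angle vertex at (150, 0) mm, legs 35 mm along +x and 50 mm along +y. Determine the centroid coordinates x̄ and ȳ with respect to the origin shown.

rectangular body: A = 150 × 70 = 10500.00, centroid at (75.00, 35.00).
semicircular top: A = ½π·75² = 8835.73, centroid at (75.00, 101.83).
triangular fin: A = ½·35·50 = 875.00, centroid at (161.67, 16.67).
ΣA = 20210.73 mm²
ΣAx̄ = (10500.00)(75.00) + (8835.73)(75.00) + (875.00)(161.67) = 1591638.03 mm³
ΣAȳ = (10500.00)(35.00) + (8835.73)(101.83) + (875.00)(16.67) = 1281834.39 mm³
x̄ = 1591638.03 / 20210.73 = 78.75 mm
ȳ = 1281834.39 / 20210.73 = 63.42 mm

x̄ = 78.75 mm, ȳ = 63.42 mm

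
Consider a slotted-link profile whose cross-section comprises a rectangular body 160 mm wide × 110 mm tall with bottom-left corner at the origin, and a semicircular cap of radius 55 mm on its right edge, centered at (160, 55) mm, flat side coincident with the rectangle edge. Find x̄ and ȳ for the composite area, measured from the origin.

x̄ = 101.97 mm, ȳ = 55.00 mm

Part | A | x̄ᵢ | ȳᵢ | A·x̄ᵢ | A·ȳᵢ
rectangular body | 17600.00 | 80.00 | 55.00 | 1408000.00 | 968000.00
semicircular end | 4751.66 | 183.34 | 55.00 | 871182.09 | 261341.24
Σ | 22351.66 |  |  | 2279182.09 | 1229341.24
x̄ = 2279182.09 / 22351.66 = 101.97 mm
ȳ = 1229341.24 / 22351.66 = 55.00 mm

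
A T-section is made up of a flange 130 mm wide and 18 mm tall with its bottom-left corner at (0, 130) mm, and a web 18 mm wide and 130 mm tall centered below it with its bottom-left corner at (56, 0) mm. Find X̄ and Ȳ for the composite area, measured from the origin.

X̄ = 65.00 mm, Ȳ = 102.00 mm

web: A = 18 × 130 = 2340.00, centroid at (65.00, 65.00).
flange: A = 130 × 18 = 2340.00, centroid at (65.00, 139.00).
ΣA = 4680.00 mm², ΣAX̄ = 304200.00 mm³, ΣAȲ = 477360.00 mm³.
X̄ = 304200.00/4680.00 = 65.00 mm; Ȳ = 477360.00/4680.00 = 102.00 mm.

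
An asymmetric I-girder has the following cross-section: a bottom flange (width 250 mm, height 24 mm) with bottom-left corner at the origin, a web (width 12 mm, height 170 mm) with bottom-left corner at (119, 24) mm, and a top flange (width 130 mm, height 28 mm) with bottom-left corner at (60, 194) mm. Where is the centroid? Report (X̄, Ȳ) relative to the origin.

bottom flange: A = 250 × 24 = 6000.00, centroid at (125.00, 12.00).
web: A = 12 × 170 = 2040.00, centroid at (125.00, 109.00).
top flange: A = 130 × 28 = 3640.00, centroid at (125.00, 208.00).
ΣA = 11680.00 mm², ΣAX̄ = 1460000.00 mm³, ΣAȲ = 1051480.00 mm³.
X̄ = 1460000.00/11680.00 = 125.00 mm; Ȳ = 1051480.00/11680.00 = 90.02 mm.

X̄ = 125.00 mm, Ȳ = 90.02 mm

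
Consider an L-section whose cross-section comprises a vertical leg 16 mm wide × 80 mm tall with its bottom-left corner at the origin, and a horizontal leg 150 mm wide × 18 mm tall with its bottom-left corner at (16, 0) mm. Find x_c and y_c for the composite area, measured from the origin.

vertical leg: A = 16 × 80 = 1280.00, centroid at (8.00, 40.00).
horizontal leg: A = 150 × 18 = 2700.00, centroid at (91.00, 9.00).
ΣA = 3980.00 mm²
ΣAx_c = (1280.00)(8.00) + (2700.00)(91.00) = 255940.00 mm³
ΣAy_c = (1280.00)(40.00) + (2700.00)(9.00) = 75500.00 mm³
x_c = 255940.00 / 3980.00 = 64.31 mm
y_c = 75500.00 / 3980.00 = 18.97 mm

x_c = 64.31 mm, y_c = 18.97 mm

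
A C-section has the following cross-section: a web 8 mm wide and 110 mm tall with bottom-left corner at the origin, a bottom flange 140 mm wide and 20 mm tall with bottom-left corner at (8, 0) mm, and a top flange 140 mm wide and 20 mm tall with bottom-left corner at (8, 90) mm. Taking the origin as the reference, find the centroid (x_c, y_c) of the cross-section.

Part | A | x̄ᵢ | ȳᵢ | A·x̄ᵢ | A·ȳᵢ
web | 880.00 | 4.00 | 55.00 | 3520.00 | 48400.00
bottom flange | 2800.00 | 78.00 | 10.00 | 218400.00 | 28000.00
top flange | 2800.00 | 78.00 | 100.00 | 218400.00 | 280000.00
Σ | 6480.00 |  |  | 440320.00 | 356400.00
x_c = 440320.00 / 6480.00 = 67.95 mm
y_c = 356400.00 / 6480.00 = 55.00 mm

x_c = 67.95 mm, y_c = 55.00 mm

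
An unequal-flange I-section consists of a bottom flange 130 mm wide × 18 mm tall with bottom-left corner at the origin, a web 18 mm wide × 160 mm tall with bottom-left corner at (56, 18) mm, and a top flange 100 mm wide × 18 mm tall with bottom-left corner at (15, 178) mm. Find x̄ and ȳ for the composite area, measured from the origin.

bottom flange: A = 130 × 18 = 2340.00, centroid at (65.00, 9.00).
web: A = 18 × 160 = 2880.00, centroid at (65.00, 98.00).
top flange: A = 100 × 18 = 1800.00, centroid at (65.00, 187.00).
ΣA = 7020.00 mm²
ΣAx̄ = (2340.00)(65.00) + (2880.00)(65.00) + (1800.00)(65.00) = 456300.00 mm³
ΣAȳ = (2340.00)(9.00) + (2880.00)(98.00) + (1800.00)(187.00) = 639900.00 mm³
x̄ = 456300.00 / 7020.00 = 65.00 mm
ȳ = 639900.00 / 7020.00 = 91.15 mm

x̄ = 65.00 mm, ȳ = 91.15 mm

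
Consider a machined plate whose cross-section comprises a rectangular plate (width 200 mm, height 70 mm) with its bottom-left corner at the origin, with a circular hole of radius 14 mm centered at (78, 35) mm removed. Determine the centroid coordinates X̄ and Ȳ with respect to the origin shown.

plate: A = 200 × 70 = 14000.00, centroid at (100.00, 35.00).
hole: A = −π·14² = -615.75, centroid at (78.00, 35.00).
ΣA = 13384.25 mm²
ΣAX̄ = (14000.00)(100.00) + (-615.75)(78.00) = 1351971.33 mm³
ΣAȲ = (14000.00)(35.00) + (-615.75)(35.00) = 468448.67 mm³
X̄ = 1351971.33 / 13384.25 = 101.01 mm
Ȳ = 468448.67 / 13384.25 = 35.00 mm

X̄ = 101.01 mm, Ȳ = 35.00 mm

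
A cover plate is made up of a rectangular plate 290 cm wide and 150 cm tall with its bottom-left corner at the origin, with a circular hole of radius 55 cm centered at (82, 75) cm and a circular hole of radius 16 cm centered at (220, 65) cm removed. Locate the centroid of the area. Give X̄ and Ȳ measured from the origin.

plate: A = 290 × 150 = 43500.00, centroid at (145.00, 75.00).
hole 1: A = −π·55² = -9503.32, centroid at (82.00, 75.00).
hole 2: A = −π·16² = -804.25, centroid at (220.00, 65.00).
ΣA = 33192.43 cm²
ΣAX̄ = (43500.00)(145.00) + (-9503.32)(82.00) + (-804.25)(220.00) = 5351293.44 cm³
ΣAȲ = (43500.00)(75.00) + (-9503.32)(75.00) + (-804.25)(65.00) = 2497475.06 cm³
X̄ = 5351293.44 / 33192.43 = 161.22 cm
Ȳ = 2497475.06 / 33192.43 = 75.24 cm

X̄ = 161.22 cm, Ȳ = 75.24 cm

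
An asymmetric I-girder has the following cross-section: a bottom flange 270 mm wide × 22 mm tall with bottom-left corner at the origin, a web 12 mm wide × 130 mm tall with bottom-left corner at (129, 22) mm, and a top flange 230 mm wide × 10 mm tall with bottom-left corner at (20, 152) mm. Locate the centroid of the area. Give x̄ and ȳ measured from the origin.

bottom flange: A = 270 × 22 = 5940.00, centroid at (135.00, 11.00).
web: A = 12 × 130 = 1560.00, centroid at (135.00, 87.00).
top flange: A = 230 × 10 = 2300.00, centroid at (135.00, 157.00).
ΣA = 9800.00 mm², ΣAx̄ = 1323000.00 mm³, ΣAȳ = 562160.00 mm³.
x̄ = 1323000.00/9800.00 = 135.00 mm; ȳ = 562160.00/9800.00 = 57.36 mm.

x̄ = 135.00 mm, ȳ = 57.36 mm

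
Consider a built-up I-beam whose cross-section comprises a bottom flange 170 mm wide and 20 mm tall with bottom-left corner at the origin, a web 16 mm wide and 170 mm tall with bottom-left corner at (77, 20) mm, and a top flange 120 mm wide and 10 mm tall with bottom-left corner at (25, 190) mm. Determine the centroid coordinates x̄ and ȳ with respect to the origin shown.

Part | A | x̄ᵢ | ȳᵢ | A·x̄ᵢ | A·ȳᵢ
bottom flange | 3400.00 | 85.00 | 10.00 | 289000.00 | 34000.00
web | 2720.00 | 85.00 | 105.00 | 231200.00 | 285600.00
top flange | 1200.00 | 85.00 | 195.00 | 102000.00 | 234000.00
Σ | 7320.00 |  |  | 622200.00 | 553600.00
x̄ = 622200.00 / 7320.00 = 85.00 mm
ȳ = 553600.00 / 7320.00 = 75.63 mm

x̄ = 85.00 mm, ȳ = 75.63 mm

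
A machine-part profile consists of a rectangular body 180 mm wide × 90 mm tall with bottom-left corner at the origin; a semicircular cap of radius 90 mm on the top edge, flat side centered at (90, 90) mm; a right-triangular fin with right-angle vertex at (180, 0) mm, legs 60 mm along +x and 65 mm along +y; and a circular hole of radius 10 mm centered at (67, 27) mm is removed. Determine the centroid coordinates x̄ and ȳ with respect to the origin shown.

x̄ = 97.26 mm, ȳ = 78.34 mm

rectangular body: A = 180 × 90 = 16200.00, centroid at (90.00, 45.00).
semicircular top: A = ½π·90² = 12723.45, centroid at (90.00, 128.20).
triangular fin: A = ½·60·65 = 1950.00, centroid at (200.00, 21.67).
hole: A = −π·10² = -314.16, centroid at (67.00, 27.00).
ΣA = 30559.29 mm²
ΣAx̄ = (16200.00)(90.00) + (12723.45)(90.00) + (1950.00)(200.00) + (-314.16)(67.00) = 2972061.85 mm³
ΣAȳ = (16200.00)(45.00) + (12723.45)(128.20) + (1950.00)(21.67) + (-314.16)(27.00) = 2393878.22 mm³
x̄ = 2972061.85 / 30559.29 = 97.26 mm
ȳ = 2393878.22 / 30559.29 = 78.34 mm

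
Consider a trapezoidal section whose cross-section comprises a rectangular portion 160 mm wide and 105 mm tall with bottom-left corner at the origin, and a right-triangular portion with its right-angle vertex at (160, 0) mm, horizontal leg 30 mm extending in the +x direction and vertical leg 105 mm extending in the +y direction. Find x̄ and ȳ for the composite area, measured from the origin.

x̄ = 87.71 mm, ȳ = 51.00 mm

rectangular portion: A = 160 × 105 = 16800.00, centroid at (80.00, 52.50).
triangular portion: A = ½·30·105 = 1575.00, centroid at (170.00, 35.00).
ΣA = 18375.00 mm², ΣAx̄ = 1611750.00 mm³, ΣAȳ = 937125.00 mm³.
x̄ = 1611750.00/18375.00 = 87.71 mm; ȳ = 937125.00/18375.00 = 51.00 mm.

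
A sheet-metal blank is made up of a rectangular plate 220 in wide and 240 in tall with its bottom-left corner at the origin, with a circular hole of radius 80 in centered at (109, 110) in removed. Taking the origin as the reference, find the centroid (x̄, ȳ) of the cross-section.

x̄ = 110.61 in, ȳ = 126.15 in

plate: A = 220 × 240 = 52800.00, centroid at (110.00, 120.00).
hole: A = −π·80² = -20106.19, centroid at (109.00, 110.00).
ΣA = 32693.81 in², ΣAx̄ = 3616424.96 in³, ΣAȳ = 4124318.77 in³.
x̄ = 3616424.96/32693.81 = 110.61 in; ȳ = 4124318.77/32693.81 = 126.15 in.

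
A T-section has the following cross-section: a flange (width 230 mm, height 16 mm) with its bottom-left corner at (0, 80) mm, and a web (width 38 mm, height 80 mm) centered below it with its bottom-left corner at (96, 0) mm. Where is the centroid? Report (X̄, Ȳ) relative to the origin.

Part | A | x̄ᵢ | ȳᵢ | A·x̄ᵢ | A·ȳᵢ
web | 3040.00 | 115.00 | 40.00 | 349600.00 | 121600.00
flange | 3680.00 | 115.00 | 88.00 | 423200.00 | 323840.00
Σ | 6720.00 |  |  | 772800.00 | 445440.00
X̄ = 772800.00 / 6720.00 = 115.00 mm
Ȳ = 445440.00 / 6720.00 = 66.29 mm

X̄ = 115.00 mm, Ȳ = 66.29 mm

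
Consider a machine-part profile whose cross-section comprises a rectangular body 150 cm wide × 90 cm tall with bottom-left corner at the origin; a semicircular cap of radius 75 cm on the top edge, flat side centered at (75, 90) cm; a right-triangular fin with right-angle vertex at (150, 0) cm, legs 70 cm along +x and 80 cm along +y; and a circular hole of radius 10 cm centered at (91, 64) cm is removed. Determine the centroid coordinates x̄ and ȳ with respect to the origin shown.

rectangular body: A = 150 × 90 = 13500.00, centroid at (75.00, 45.00).
semicircular top: A = ½π·75² = 8835.73, centroid at (75.00, 121.83).
triangular fin: A = ½·70·80 = 2800.00, centroid at (173.33, 26.67).
hole: A = −π·10² = -314.16, centroid at (91.00, 64.00).
ΣA = 24821.57 cm²
ΣAx̄ = (13500.00)(75.00) + (8835.73)(75.00) + (2800.00)(173.33) + (-314.16)(91.00) = 2131924.54 cm³
ΣAȳ = (13500.00)(45.00) + (8835.73)(121.83) + (2800.00)(26.67) + (-314.16)(64.00) = 1738526.11 cm³
x̄ = 2131924.54 / 24821.57 = 85.89 cm
ȳ = 1738526.11 / 24821.57 = 70.04 cm

x̄ = 85.89 cm, ȳ = 70.04 cm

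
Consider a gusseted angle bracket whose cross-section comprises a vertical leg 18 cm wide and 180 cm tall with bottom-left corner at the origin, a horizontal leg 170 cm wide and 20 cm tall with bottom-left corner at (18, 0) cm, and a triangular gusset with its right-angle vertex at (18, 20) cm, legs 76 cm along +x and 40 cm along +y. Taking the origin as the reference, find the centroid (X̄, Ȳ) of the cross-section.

X̄ = 54.56 cm, Ȳ = 46.11 cm

vertical leg: A = 18 × 180 = 3240.00, centroid at (9.00, 90.00).
horizontal leg: A = 170 × 20 = 3400.00, centroid at (103.00, 10.00).
gusset: A = ½·76·40 = 1520.00, centroid at (43.33, 33.33).
ΣA = 8160.00 cm²
ΣAX̄ = (3240.00)(9.00) + (3400.00)(103.00) + (1520.00)(43.33) = 445226.67 cm³
ΣAȲ = (3240.00)(90.00) + (3400.00)(10.00) + (1520.00)(33.33) = 376266.67 cm³
X̄ = 445226.67 / 8160.00 = 54.56 cm
Ȳ = 376266.67 / 8160.00 = 46.11 cm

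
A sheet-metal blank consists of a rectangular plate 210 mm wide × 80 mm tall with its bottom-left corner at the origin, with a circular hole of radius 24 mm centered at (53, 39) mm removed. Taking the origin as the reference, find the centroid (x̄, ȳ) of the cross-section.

plate: A = 210 × 80 = 16800.00, centroid at (105.00, 40.00).
hole: A = −π·24² = -1809.56, centroid at (53.00, 39.00).
ΣA = 14990.44 mm²
ΣAx̄ = (16800.00)(105.00) + (-1809.56)(53.00) = 1668093.46 mm³
ΣAȳ = (16800.00)(40.00) + (-1809.56)(39.00) = 601427.26 mm³
x̄ = 1668093.46 / 14990.44 = 111.28 mm
ȳ = 601427.26 / 14990.44 = 40.12 mm

x̄ = 111.28 mm, ȳ = 40.12 mm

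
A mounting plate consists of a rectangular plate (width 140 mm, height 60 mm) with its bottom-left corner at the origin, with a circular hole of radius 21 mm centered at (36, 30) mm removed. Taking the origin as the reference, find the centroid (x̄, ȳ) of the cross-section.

plate: A = 140 × 60 = 8400.00, centroid at (70.00, 30.00).
hole: A = −π·21² = -1385.44, centroid at (36.00, 30.00).
ΣA = 7014.56 mm², ΣAx̄ = 538124.08 mm³, ΣAȳ = 210436.73 mm³.
x̄ = 538124.08/7014.56 = 76.72 mm; ȳ = 210436.73/7014.56 = 30.00 mm.

x̄ = 76.72 mm, ȳ = 30.00 mm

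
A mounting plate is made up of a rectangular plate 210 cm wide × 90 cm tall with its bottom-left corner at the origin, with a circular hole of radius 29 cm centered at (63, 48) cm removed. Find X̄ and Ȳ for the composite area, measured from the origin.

X̄ = 111.83 cm, Ȳ = 44.51 cm

plate: A = 210 × 90 = 18900.00, centroid at (105.00, 45.00).
hole: A = −π·29² = -2642.08, centroid at (63.00, 48.00).
ΣA = 16257.92 cm²
ΣAX̄ = (18900.00)(105.00) + (-2642.08)(63.00) = 1818049.00 cm³
ΣAȲ = (18900.00)(45.00) + (-2642.08)(48.00) = 723680.19 cm³
X̄ = 1818049.00 / 16257.92 = 111.83 cm
Ȳ = 723680.19 / 16257.92 = 44.51 cm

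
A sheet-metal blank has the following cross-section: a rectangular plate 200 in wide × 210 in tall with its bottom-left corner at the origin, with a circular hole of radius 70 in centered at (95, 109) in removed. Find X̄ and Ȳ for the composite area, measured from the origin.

plate: A = 200 × 210 = 42000.00, centroid at (100.00, 105.00).
hole: A = −π·70² = -15393.80, centroid at (95.00, 109.00).
ΣA = 26606.20 in², ΣAX̄ = 2737588.62 in³, ΣAȲ = 2732075.36 in³.
X̄ = 2737588.62/26606.20 = 102.89 in; Ȳ = 2732075.36/26606.20 = 102.69 in.

X̄ = 102.89 in, Ȳ = 102.69 in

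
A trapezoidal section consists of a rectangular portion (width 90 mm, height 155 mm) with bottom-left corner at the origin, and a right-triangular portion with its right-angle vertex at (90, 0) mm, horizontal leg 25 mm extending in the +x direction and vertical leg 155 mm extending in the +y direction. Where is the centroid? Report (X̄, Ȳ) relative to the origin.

rectangular portion: A = 90 × 155 = 13950.00, centroid at (45.00, 77.50).
triangular portion: A = ½·25·155 = 1937.50, centroid at (98.33, 51.67).
ΣA = 15887.50 mm²
ΣAX̄ = (13950.00)(45.00) + (1937.50)(98.33) = 818270.83 mm³
ΣAȲ = (13950.00)(77.50) + (1937.50)(51.67) = 1181229.17 mm³
X̄ = 818270.83 / 15887.50 = 51.50 mm
Ȳ = 1181229.17 / 15887.50 = 74.35 mm

X̄ = 51.50 mm, Ȳ = 74.35 mm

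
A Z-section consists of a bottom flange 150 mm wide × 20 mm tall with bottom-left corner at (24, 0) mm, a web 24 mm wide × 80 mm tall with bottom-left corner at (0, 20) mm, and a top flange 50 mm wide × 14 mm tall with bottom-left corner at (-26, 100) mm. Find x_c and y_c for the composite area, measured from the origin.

x_c = 56.82 mm, y_c = 39.16 mm

bottom flange: A = 150 × 20 = 3000.00, centroid at (99.00, 10.00).
web: A = 24 × 80 = 1920.00, centroid at (12.00, 60.00).
top flange: A = 50 × 14 = 700.00, centroid at (-1.00, 107.00).
ΣA = 5620.00 mm², ΣAx_c = 319340.00 mm³, ΣAy_c = 220100.00 mm³.
x_c = 319340.00/5620.00 = 56.82 mm; y_c = 220100.00/5620.00 = 39.16 mm.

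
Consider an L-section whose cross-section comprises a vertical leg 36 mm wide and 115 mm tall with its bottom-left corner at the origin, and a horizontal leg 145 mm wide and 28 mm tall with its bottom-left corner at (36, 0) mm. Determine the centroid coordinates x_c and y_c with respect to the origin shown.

Part | A | x̄ᵢ | ȳᵢ | A·x̄ᵢ | A·ȳᵢ
vertical leg | 4140.00 | 18.00 | 57.50 | 74520.00 | 238050.00
horizontal leg | 4060.00 | 108.50 | 14.00 | 440510.00 | 56840.00
Σ | 8200.00 |  |  | 515030.00 | 294890.00
x_c = 515030.00 / 8200.00 = 62.81 mm
y_c = 294890.00 / 8200.00 = 35.96 mm

x_c = 62.81 mm, y_c = 35.96 mm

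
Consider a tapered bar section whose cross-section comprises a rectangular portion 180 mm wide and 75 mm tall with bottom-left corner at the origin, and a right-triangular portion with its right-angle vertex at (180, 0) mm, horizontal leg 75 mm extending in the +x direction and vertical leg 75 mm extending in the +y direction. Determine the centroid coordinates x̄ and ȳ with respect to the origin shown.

rectangular portion: A = 180 × 75 = 13500.00, centroid at (90.00, 37.50).
triangular portion: A = ½·75·75 = 2812.50, centroid at (205.00, 25.00).
ΣA = 16312.50 mm²
ΣAx̄ = (13500.00)(90.00) + (2812.50)(205.00) = 1791562.50 mm³
ΣAȳ = (13500.00)(37.50) + (2812.50)(25.00) = 576562.50 mm³
x̄ = 1791562.50 / 16312.50 = 109.83 mm
ȳ = 576562.50 / 16312.50 = 35.34 mm

x̄ = 109.83 mm, ȳ = 35.34 mm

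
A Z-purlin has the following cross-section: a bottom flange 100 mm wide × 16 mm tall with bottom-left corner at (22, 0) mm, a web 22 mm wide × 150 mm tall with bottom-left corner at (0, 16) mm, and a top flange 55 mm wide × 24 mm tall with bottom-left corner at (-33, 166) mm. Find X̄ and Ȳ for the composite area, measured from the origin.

Part | A | x̄ᵢ | ȳᵢ | A·x̄ᵢ | A·ȳᵢ
bottom flange | 1600.00 | 72.00 | 8.00 | 115200.00 | 12800.00
web | 3300.00 | 11.00 | 91.00 | 36300.00 | 300300.00
top flange | 1320.00 | -5.50 | 178.00 | -7260.00 | 234960.00
Σ | 6220.00 |  |  | 144240.00 | 548060.00
X̄ = 144240.00 / 6220.00 = 23.19 mm
Ȳ = 548060.00 / 6220.00 = 88.11 mm

X̄ = 23.19 mm, Ȳ = 88.11 mm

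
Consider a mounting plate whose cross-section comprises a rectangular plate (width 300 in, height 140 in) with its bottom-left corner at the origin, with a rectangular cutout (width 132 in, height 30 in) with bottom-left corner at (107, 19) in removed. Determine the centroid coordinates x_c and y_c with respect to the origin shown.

plate: A = 300 × 140 = 42000.00, centroid at (150.00, 70.00).
hole: A = −(132 × 30) = -3960.00, centroid at (173.00, 34.00).
ΣA = 38040.00 in²
ΣAx_c = (42000.00)(150.00) + (-3960.00)(173.00) = 5614920.00 in³
ΣAy_c = (42000.00)(70.00) + (-3960.00)(34.00) = 2805360.00 in³
x_c = 5614920.00 / 38040.00 = 147.61 in
y_c = 2805360.00 / 38040.00 = 73.75 in

x_c = 147.61 in, y_c = 73.75 in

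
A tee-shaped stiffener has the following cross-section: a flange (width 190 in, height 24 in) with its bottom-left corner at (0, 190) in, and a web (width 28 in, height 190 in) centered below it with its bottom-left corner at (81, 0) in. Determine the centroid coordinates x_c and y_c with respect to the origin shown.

x_c = 95.00 in, y_c = 144.38 in

Part | A | x̄ᵢ | ȳᵢ | A·x̄ᵢ | A·ȳᵢ
web | 5320.00 | 95.00 | 95.00 | 505400.00 | 505400.00
flange | 4560.00 | 95.00 | 202.00 | 433200.00 | 921120.00
Σ | 9880.00 |  |  | 938600.00 | 1426520.00
x_c = 938600.00 / 9880.00 = 95.00 in
y_c = 1426520.00 / 9880.00 = 144.38 in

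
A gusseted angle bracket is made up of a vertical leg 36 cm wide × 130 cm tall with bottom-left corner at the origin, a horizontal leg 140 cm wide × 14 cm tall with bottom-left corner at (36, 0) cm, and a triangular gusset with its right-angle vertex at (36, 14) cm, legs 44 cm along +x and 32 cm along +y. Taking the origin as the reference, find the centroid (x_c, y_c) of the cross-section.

x_c = 44.62 cm, y_c = 45.65 cm

vertical leg: A = 36 × 130 = 4680.00, centroid at (18.00, 65.00).
horizontal leg: A = 140 × 14 = 1960.00, centroid at (106.00, 7.00).
gusset: A = ½·44·32 = 704.00, centroid at (50.67, 24.67).
ΣA = 7344.00 cm², ΣAx_c = 327669.33 cm³, ΣAy_c = 335285.33 cm³.
x_c = 327669.33/7344.00 = 44.62 cm; y_c = 335285.33/7344.00 = 45.65 cm.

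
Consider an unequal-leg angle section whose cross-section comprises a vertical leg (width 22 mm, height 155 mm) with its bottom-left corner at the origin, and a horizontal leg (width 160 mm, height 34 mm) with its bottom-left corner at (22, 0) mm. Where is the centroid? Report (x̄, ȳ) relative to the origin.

vertical leg: A = 22 × 155 = 3410.00, centroid at (11.00, 77.50).
horizontal leg: A = 160 × 34 = 5440.00, centroid at (102.00, 17.00).
ΣA = 8850.00 mm², ΣAx̄ = 592390.00 mm³, ΣAȳ = 356755.00 mm³.
x̄ = 592390.00/8850.00 = 66.94 mm; ȳ = 356755.00/8850.00 = 40.31 mm.

x̄ = 66.94 mm, ȳ = 40.31 mm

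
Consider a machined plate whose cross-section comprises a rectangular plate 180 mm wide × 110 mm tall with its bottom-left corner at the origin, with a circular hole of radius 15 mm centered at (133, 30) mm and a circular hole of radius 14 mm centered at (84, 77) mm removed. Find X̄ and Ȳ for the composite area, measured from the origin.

X̄ = 88.55 mm, Ȳ = 55.22 mm

plate: A = 180 × 110 = 19800.00, centroid at (90.00, 55.00).
hole 1: A = −π·15² = -706.86, centroid at (133.00, 30.00).
hole 2: A = −π·14² = -615.75, centroid at (84.00, 77.00).
ΣA = 18477.39 mm²
ΣAX̄ = (19800.00)(90.00) + (-706.86)(133.00) + (-615.75)(84.00) = 1636264.66 mm³
ΣAȲ = (19800.00)(55.00) + (-706.86)(30.00) + (-615.75)(77.00) = 1020381.33 mm³
X̄ = 1636264.66 / 18477.39 = 88.55 mm
Ȳ = 1020381.33 / 18477.39 = 55.22 mm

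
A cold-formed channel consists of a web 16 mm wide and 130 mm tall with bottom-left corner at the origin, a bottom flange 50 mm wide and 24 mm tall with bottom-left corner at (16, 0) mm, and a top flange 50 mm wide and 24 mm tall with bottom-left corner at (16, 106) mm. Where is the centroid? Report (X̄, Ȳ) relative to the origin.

X̄ = 25.68 mm, Ȳ = 65.00 mm

web: A = 16 × 130 = 2080.00, centroid at (8.00, 65.00).
bottom flange: A = 50 × 24 = 1200.00, centroid at (41.00, 12.00).
top flange: A = 50 × 24 = 1200.00, centroid at (41.00, 118.00).
ΣA = 4480.00 mm²
ΣAX̄ = (2080.00)(8.00) + (1200.00)(41.00) + (1200.00)(41.00) = 115040.00 mm³
ΣAȲ = (2080.00)(65.00) + (1200.00)(12.00) + (1200.00)(118.00) = 291200.00 mm³
X̄ = 115040.00 / 4480.00 = 25.68 mm
Ȳ = 291200.00 / 4480.00 = 65.00 mm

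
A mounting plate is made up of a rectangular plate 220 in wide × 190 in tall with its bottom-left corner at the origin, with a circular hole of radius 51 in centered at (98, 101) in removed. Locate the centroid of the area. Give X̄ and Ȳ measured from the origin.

X̄ = 112.92 in, Ȳ = 93.54 in

plate: A = 220 × 190 = 41800.00, centroid at (110.00, 95.00).
hole: A = −π·51² = -8171.28, centroid at (98.00, 101.00).
ΣA = 33628.72 in²
ΣAX̄ = (41800.00)(110.00) + (-8171.28)(98.00) = 3797214.32 in³
ΣAȲ = (41800.00)(95.00) + (-8171.28)(101.00) = 3145700.47 in³
X̄ = 3797214.32 / 33628.72 = 112.92 in
Ȳ = 3145700.47 / 33628.72 = 93.54 in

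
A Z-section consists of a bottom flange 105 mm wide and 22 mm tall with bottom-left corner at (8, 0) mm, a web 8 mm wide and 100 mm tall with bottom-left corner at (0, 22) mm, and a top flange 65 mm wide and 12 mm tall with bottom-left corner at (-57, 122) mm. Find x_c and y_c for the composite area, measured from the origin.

x_c = 31.84 mm, y_c = 47.01 mm

bottom flange: A = 105 × 22 = 2310.00, centroid at (60.50, 11.00).
web: A = 8 × 100 = 800.00, centroid at (4.00, 72.00).
top flange: A = 65 × 12 = 780.00, centroid at (-24.50, 128.00).
ΣA = 3890.00 mm²
ΣAx_c = (2310.00)(60.50) + (800.00)(4.00) + (780.00)(-24.50) = 123845.00 mm³
ΣAy_c = (2310.00)(11.00) + (800.00)(72.00) + (780.00)(128.00) = 182850.00 mm³
x_c = 123845.00 / 3890.00 = 31.84 mm
y_c = 182850.00 / 3890.00 = 47.01 mm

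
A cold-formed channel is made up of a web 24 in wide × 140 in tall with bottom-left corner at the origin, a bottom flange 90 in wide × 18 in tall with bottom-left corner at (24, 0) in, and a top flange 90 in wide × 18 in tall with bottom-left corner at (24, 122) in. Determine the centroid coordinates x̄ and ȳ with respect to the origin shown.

web: A = 24 × 140 = 3360.00, centroid at (12.00, 70.00).
bottom flange: A = 90 × 18 = 1620.00, centroid at (69.00, 9.00).
top flange: A = 90 × 18 = 1620.00, centroid at (69.00, 131.00).
ΣA = 6600.00 in²
ΣAx̄ = (3360.00)(12.00) + (1620.00)(69.00) + (1620.00)(69.00) = 263880.00 in³
ΣAȳ = (3360.00)(70.00) + (1620.00)(9.00) + (1620.00)(131.00) = 462000.00 in³
x̄ = 263880.00 / 6600.00 = 39.98 in
ȳ = 462000.00 / 6600.00 = 70.00 in

x̄ = 39.98 in, ȳ = 70.00 in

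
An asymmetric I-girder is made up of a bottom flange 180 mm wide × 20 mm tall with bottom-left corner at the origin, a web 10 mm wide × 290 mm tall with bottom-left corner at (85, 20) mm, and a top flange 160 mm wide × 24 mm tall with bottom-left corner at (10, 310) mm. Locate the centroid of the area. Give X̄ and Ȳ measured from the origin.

X̄ = 90.00 mm, Ȳ = 169.34 mm

Part | A | x̄ᵢ | ȳᵢ | A·x̄ᵢ | A·ȳᵢ
bottom flange | 3600.00 | 90.00 | 10.00 | 324000.00 | 36000.00
web | 2900.00 | 90.00 | 165.00 | 261000.00 | 478500.00
top flange | 3840.00 | 90.00 | 322.00 | 345600.00 | 1236480.00
Σ | 10340.00 |  |  | 930600.00 | 1750980.00
X̄ = 930600.00 / 10340.00 = 90.00 mm
Ȳ = 1750980.00 / 10340.00 = 169.34 mm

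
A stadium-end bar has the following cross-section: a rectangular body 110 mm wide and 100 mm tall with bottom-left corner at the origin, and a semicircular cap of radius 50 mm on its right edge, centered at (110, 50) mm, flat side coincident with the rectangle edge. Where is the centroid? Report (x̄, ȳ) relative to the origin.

x̄ = 75.05 mm, ȳ = 50.00 mm

Part | A | x̄ᵢ | ȳᵢ | A·x̄ᵢ | A·ȳᵢ
rectangular body | 11000.00 | 55.00 | 50.00 | 605000.00 | 550000.00
semicircular end | 3926.99 | 131.22 | 50.00 | 515302.32 | 196349.54
Σ | 14926.99 |  |  | 1120302.32 | 746349.54
x̄ = 1120302.32 / 14926.99 = 75.05 mm
ȳ = 746349.54 / 14926.99 = 50.00 mm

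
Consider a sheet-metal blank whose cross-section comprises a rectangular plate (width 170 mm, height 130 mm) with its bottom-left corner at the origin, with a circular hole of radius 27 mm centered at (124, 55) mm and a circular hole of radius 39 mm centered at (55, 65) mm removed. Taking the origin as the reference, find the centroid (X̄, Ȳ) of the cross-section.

X̄ = 88.59 mm, Ȳ = 66.52 mm

plate: A = 170 × 130 = 22100.00, centroid at (85.00, 65.00).
hole 1: A = −π·27² = -2290.22, centroid at (124.00, 55.00).
hole 2: A = −π·39² = -4778.36, centroid at (55.00, 65.00).
ΣA = 15031.42 mm², ΣAX̄ = 1331702.66 mm³, ΣAȲ = 999944.28 mm³.
X̄ = 1331702.66/15031.42 = 88.59 mm; Ȳ = 999944.28/15031.42 = 66.52 mm.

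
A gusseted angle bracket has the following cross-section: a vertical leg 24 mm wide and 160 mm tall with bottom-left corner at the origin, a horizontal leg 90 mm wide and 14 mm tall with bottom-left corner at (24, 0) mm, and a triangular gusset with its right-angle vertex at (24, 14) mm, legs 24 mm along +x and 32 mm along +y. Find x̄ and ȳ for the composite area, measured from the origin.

x̄ = 26.50 mm, ȳ = 59.35 mm

vertical leg: A = 24 × 160 = 3840.00, centroid at (12.00, 80.00).
horizontal leg: A = 90 × 14 = 1260.00, centroid at (69.00, 7.00).
gusset: A = ½·24·32 = 384.00, centroid at (32.00, 24.67).
ΣA = 5484.00 mm², ΣAx̄ = 145308.00 mm³, ΣAȳ = 325492.00 mm³.
x̄ = 145308.00/5484.00 = 26.50 mm; ȳ = 325492.00/5484.00 = 59.35 mm.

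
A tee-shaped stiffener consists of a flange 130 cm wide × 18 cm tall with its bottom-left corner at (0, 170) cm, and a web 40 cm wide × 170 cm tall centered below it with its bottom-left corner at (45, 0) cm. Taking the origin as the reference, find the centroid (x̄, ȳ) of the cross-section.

web: A = 40 × 170 = 6800.00, centroid at (65.00, 85.00).
flange: A = 130 × 18 = 2340.00, centroid at (65.00, 179.00).
ΣA = 9140.00 cm²
ΣAx̄ = (6800.00)(65.00) + (2340.00)(65.00) = 594100.00 cm³
ΣAȳ = (6800.00)(85.00) + (2340.00)(179.00) = 996860.00 cm³
x̄ = 594100.00 / 9140.00 = 65.00 cm
ȳ = 996860.00 / 9140.00 = 109.07 cm

x̄ = 65.00 cm, ȳ = 109.07 cm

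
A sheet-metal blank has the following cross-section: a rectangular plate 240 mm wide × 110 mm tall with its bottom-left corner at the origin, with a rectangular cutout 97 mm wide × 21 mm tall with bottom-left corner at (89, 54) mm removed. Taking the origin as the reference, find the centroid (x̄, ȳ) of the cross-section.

x̄ = 118.54 mm, ȳ = 54.21 mm

Part | A | x̄ᵢ | ȳᵢ | A·x̄ᵢ | A·ȳᵢ
plate | 26400.00 | 120.00 | 55.00 | 3168000.00 | 1452000.00
hole | -2037.00 | 137.50 | 64.50 | -280087.50 | -131386.50
Σ | 24363.00 |  |  | 2887912.50 | 1320613.50
x̄ = 2887912.50 / 24363.00 = 118.54 mm
ȳ = 1320613.50 / 24363.00 = 54.21 mm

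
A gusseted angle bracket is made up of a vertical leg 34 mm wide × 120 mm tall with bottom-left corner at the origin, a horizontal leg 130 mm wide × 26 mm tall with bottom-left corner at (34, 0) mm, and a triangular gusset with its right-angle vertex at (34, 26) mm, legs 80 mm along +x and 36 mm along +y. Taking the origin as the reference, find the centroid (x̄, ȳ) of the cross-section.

vertical leg: A = 34 × 120 = 4080.00, centroid at (17.00, 60.00).
horizontal leg: A = 130 × 26 = 3380.00, centroid at (99.00, 13.00).
gusset: A = ½·80·36 = 1440.00, centroid at (60.67, 38.00).
ΣA = 8900.00 mm², ΣAx̄ = 491340.00 mm³, ΣAȳ = 343460.00 mm³.
x̄ = 491340.00/8900.00 = 55.21 mm; ȳ = 343460.00/8900.00 = 38.59 mm.

x̄ = 55.21 mm, ȳ = 38.59 mm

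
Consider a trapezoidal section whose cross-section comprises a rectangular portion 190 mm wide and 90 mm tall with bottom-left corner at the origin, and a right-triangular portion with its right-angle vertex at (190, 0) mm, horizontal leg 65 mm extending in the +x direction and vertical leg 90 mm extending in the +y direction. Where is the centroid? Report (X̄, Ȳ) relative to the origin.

rectangular portion: A = 190 × 90 = 17100.00, centroid at (95.00, 45.00).
triangular portion: A = ½·65·90 = 2925.00, centroid at (211.67, 30.00).
ΣA = 20025.00 mm², ΣAX̄ = 2243625.00 mm³, ΣAȲ = 857250.00 mm³.
X̄ = 2243625.00/20025.00 = 112.04 mm; Ȳ = 857250.00/20025.00 = 42.81 mm.

X̄ = 112.04 mm, Ȳ = 42.81 mm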